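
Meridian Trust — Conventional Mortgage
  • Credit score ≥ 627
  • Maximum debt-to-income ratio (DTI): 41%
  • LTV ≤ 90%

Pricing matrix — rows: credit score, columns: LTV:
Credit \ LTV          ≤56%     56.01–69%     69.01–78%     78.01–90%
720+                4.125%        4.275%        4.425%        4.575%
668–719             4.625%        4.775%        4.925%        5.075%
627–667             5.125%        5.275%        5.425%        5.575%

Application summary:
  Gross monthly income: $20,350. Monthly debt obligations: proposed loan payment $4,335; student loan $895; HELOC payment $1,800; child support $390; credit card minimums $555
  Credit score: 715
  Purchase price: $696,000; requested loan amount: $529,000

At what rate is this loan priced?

Credit score 715 ≥ 627; Total monthly debts = (4,335 + 895 + 1,800 + 390 + 555) = 7,975. Debt-to-income = 7,975/20,350 = 39.2% — meets 41% limit
LTV = 529,000/696,000 = 76% ≤ 90%
Row: 715 falls in 668–719. Column: 76% falls in 69.01–78%. Rate = 4.925%.

4.925%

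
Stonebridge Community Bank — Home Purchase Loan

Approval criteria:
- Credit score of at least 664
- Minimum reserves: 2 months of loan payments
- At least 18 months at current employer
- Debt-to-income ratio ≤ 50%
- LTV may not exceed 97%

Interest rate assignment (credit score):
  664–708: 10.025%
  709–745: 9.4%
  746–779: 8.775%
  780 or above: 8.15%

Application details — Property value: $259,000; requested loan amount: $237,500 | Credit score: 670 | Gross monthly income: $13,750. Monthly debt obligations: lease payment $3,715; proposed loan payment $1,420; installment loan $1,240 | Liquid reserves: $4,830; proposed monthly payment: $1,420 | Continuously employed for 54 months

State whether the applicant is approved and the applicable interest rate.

Credit score 670 ≥ 664 (meets minimum)
Employment 54 ≥ 18 months
LTV: 237,500 ÷ 259,000 = 91.7%, within 97% cap
Total monthly debts = (3,715 + 1,420 + 1,240) = 6,375. DTI = 6,375/13,750 = 46.4% ≤ 50%
Reserves: 4,830 ÷ 1,420 = 3.4 months (meets 2-month minimum)
All requirements met. Score 670 falls in the 664–708 tier → 10.025%.

Approved at 10.025%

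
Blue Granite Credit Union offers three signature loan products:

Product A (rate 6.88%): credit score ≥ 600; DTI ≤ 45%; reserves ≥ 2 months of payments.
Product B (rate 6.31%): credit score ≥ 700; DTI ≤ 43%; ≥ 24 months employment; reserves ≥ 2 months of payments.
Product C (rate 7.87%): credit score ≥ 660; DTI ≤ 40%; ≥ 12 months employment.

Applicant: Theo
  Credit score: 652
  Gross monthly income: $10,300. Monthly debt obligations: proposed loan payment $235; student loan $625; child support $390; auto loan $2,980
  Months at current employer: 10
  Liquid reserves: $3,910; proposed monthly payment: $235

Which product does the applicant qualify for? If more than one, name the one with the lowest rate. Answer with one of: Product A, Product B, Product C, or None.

Total debts = (235 + 625 + 390 + 2,980) = 4,230; DTI = 4,230/10,300 = 41.1%.
Reserves = 3,910/235 = 16.6 months.
Product A: score 652 ≥ 600; DTI 41.1% ≤ 45%; reserves 16.6 ≥ 2 mo → qualifies.
Product B: score 652 < 700; DTI 41.1% ≤ 43%; employment 10 < 24 mo; reserves 16.6 ≥ 2 mo → does not qualify.
Product C: score 652 < 660; DTI 41.1% > 40%; employment 10 < 12 mo → does not qualify.

Product A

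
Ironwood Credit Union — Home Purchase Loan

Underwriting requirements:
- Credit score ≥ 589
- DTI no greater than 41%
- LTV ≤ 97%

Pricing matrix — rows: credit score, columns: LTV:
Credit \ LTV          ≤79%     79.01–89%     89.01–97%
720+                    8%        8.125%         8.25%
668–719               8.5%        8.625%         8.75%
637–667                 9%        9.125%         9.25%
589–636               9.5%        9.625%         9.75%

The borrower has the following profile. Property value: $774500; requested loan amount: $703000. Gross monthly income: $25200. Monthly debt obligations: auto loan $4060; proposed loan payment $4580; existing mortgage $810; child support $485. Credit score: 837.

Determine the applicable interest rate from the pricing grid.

8.25%

Credit score 837 ≥ 589; Total monthly debts = (4,060 + 4,580 + 810 + 485) = 9,935. Debt-to-income = 9,935/25,200 = 39.4% — meets 41% limit
LTV: 703,000 ÷ 774,500 = 90.8%, within 97% cap
Score 837 is in the 720+ band; LTV 90.8% is in the 89.01–97% band → 8.25%.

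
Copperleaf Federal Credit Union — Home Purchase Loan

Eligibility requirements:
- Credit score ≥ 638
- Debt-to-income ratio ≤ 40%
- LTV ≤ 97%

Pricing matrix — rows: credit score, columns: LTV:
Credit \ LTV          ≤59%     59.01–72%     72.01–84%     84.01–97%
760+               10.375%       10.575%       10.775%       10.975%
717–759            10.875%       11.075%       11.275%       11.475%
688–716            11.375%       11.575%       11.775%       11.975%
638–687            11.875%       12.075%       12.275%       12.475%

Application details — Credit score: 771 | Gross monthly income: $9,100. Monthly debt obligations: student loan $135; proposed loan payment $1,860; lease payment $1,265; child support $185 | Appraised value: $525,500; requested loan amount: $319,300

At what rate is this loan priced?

Credit score 771 ≥ 638; Total monthly debts = (135 + 1,860 + 1,265 + 185) = 3,445. DTI: 3,445 ÷ 9,100 = 37.9%, within the 40% cap
LTV: 319,300 ÷ 525,500 = 60.8%, within 97% cap
Row: 771 falls in 760+. Column: 60.8% falls in 59.01–72%. Rate = 10.575%.

10.575%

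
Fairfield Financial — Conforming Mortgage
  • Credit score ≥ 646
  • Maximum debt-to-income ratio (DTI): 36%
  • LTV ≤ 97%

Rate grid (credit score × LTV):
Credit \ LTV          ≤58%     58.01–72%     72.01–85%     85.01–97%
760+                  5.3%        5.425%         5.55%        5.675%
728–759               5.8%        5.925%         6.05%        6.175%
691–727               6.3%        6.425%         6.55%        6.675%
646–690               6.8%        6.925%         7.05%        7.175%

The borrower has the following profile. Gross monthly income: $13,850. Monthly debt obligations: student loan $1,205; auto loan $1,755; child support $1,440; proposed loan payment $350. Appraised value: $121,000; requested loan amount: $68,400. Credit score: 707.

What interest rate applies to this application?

Credit score 707 ≥ 646; Total monthly debts = (1,205 + 1,755 + 1,440 + 350) = 4,750. Debt-to-income = 4,750/13,850 = 34.3% — meets 36% limit
Loan-to-value = 68,400/121,000 = 56.5% — pass (97% max)
Row: 707 falls in 691–727. Column: 56.5% falls in ≤58%. Rate = 6.3%.

6.3%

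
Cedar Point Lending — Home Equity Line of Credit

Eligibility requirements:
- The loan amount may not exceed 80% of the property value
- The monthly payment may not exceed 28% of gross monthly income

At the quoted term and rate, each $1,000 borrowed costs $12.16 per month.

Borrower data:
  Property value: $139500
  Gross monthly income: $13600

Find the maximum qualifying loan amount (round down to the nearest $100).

Payment cap: 28% × $13,600 = $3,808/month.
At $12.16 per $1,000, that supports 3,808/12.16 × 1,000 ≈ $313,157 → $313,100.
LTV cap: 80% × $139,500 = $111,600 → $111,600.
Binding constraint: loan-to-value.

$111,600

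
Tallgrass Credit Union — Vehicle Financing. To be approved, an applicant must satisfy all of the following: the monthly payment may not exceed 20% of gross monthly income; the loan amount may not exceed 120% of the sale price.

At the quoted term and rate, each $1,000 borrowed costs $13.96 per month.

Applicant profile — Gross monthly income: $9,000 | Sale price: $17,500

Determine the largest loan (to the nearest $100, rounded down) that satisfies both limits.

$21,000

Payment cap: 20% × $9,000 = $1,800/month.
At $13.96 per $1,000, that supports 1,800/13.96 × 1,000 ≈ $128,939 → $128,900.
LTV cap: 120% × $17,500 = $21,000 → $21,000.
Binding constraint: loan-to-value.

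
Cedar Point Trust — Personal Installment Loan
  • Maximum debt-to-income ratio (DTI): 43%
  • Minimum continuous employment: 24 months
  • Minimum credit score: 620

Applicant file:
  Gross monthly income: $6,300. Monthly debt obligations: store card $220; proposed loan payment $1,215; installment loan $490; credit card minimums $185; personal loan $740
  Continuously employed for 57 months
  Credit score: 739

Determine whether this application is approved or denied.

Denied

Total monthly debts = (220 + 1,215 + 490 + 185 + 740) = 2,850. Debt-to-income = 2,850/6,300 = 45.2% — over 43% limit
Employment 57 ≥ 24 months
Credit score 739 ≥ 620 (meets)
Fails on DTI.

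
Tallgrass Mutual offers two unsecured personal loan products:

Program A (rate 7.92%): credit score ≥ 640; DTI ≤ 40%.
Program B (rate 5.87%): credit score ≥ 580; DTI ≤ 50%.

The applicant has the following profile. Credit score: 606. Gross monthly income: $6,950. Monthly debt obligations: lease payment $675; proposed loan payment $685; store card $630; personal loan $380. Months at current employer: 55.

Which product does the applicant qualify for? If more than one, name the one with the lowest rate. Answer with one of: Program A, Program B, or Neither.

Program B

Total debts = (675 + 685 + 630 + 380) = 2,370; DTI = 2,370/6,950 = 34.1%.
Program A: score 606 < 640; DTI 34.1% ≤ 40% → does not qualify.
Program B: score 606 ≥ 580; DTI 34.1% ≤ 50% → qualifies.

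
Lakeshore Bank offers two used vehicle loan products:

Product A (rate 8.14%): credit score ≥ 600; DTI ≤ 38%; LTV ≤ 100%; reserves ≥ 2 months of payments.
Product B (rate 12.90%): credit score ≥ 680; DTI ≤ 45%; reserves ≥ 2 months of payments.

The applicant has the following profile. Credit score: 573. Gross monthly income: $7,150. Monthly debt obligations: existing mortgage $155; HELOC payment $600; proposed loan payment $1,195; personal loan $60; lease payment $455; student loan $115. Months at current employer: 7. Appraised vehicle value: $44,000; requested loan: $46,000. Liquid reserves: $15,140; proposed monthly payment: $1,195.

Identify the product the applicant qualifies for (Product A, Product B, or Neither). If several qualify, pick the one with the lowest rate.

Total debts = (155 + 600 + 1,195 + 60 + 455 + 115) = 2,580; DTI = 2,580/7,150 = 36.1%.
LTV = 46,000/44,000 = 104.5%.
Reserves = 15,140/1,195 = 12.7 months.
Product A: score 573 < 600; DTI 36.1% ≤ 38%; LTV 104.5% > 100%; reserves 12.7 ≥ 2 mo → does not qualify.
Product B: score 573 < 680; DTI 36.1% ≤ 45%; reserves 12.7 ≥ 2 mo → does not qualify.

Neither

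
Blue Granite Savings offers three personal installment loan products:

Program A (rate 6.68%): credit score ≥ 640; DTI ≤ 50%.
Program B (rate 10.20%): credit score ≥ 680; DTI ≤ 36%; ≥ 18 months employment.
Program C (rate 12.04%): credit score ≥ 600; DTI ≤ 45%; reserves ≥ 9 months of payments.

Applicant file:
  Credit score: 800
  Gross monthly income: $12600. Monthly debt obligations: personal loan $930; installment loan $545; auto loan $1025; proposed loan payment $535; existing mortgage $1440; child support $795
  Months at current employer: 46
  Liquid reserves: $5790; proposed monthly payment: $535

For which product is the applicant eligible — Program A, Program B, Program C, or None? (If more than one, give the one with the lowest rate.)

Program A

Total debts = (930 + 545 + 1,025 + 535 + 1,440 + 795) = 5,270; DTI = 5,270/12,600 = 41.8%.
Reserves = 5,790/535 = 10.8 months.
Program A: score 800 ≥ 640; DTI 41.8% ≤ 50% → qualifies.
Program B: score 800 ≥ 680; DTI 41.8% > 36%; employment 46 ≥ 18 mo → does not qualify.
Program C: score 800 ≥ 600; DTI 41.8% ≤ 45%; reserves 10.8 ≥ 9 mo → qualifies.
Qualifying: Program A, Program C. Lowest rate is 6.68% → Program A.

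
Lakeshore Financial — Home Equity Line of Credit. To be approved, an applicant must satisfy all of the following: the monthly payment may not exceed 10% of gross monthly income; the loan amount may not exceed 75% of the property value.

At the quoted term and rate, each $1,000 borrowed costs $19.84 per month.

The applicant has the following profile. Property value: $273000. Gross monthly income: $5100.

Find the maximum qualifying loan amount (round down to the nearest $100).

$25,700

Payment cap: 10% × $5,100 = $510/month.
At $19.84 per $1,000, that supports 510/19.84 × 1,000 ≈ $25,705 → $25,700.
LTV cap: 75% × $273,000 = $204,750 → $204,700.
Binding constraint: payment-to-income.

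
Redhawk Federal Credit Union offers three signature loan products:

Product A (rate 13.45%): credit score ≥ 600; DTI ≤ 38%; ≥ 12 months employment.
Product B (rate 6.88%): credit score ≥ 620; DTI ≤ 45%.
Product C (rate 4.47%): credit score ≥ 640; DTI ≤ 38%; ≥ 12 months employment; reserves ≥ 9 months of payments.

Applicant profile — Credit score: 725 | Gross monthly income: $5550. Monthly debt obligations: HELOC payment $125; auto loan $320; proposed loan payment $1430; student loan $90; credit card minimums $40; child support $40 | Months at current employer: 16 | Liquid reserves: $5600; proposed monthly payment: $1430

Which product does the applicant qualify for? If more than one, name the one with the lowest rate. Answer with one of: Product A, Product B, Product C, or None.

Total debts = (125 + 320 + 1,430 + 90 + 40 + 40) = 2,045; DTI = 2,045/5,550 = 36.8%.
Reserves = 5,600/1,430 = 3.9 months.
Product A: score 725 ≥ 600; DTI 36.8% ≤ 38%; employment 16 ≥ 12 mo → qualifies.
Product B: score 725 ≥ 620; DTI 36.8% ≤ 45% → qualifies.
Product C: score 725 ≥ 640; DTI 36.8% ≤ 38%; employment 16 ≥ 12 mo; reserves 3.9 < 9 mo → does not qualify.
Qualifying: Product A, Product B. Lowest rate is 6.88% → Product B.

Product B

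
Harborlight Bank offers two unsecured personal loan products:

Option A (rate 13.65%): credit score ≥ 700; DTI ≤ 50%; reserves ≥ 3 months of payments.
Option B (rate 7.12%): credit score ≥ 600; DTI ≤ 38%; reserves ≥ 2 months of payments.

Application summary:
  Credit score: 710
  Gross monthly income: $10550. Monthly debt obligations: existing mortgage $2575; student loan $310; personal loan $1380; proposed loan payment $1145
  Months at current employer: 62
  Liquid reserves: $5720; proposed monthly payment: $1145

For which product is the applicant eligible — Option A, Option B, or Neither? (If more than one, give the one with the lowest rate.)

Neither

Total debts = (2,575 + 310 + 1,380 + 1,145) = 5,410; DTI = 5,410/10,550 = 51.3%.
Reserves = 5,720/1,145 = 5.0 months.
Option A: score 710 ≥ 700; DTI 51.3% > 50%; reserves 5.0 ≥ 3 mo → does not qualify.
Option B: score 710 ≥ 600; DTI 51.3% > 38%; reserves 5.0 ≥ 2 mo → does not qualify.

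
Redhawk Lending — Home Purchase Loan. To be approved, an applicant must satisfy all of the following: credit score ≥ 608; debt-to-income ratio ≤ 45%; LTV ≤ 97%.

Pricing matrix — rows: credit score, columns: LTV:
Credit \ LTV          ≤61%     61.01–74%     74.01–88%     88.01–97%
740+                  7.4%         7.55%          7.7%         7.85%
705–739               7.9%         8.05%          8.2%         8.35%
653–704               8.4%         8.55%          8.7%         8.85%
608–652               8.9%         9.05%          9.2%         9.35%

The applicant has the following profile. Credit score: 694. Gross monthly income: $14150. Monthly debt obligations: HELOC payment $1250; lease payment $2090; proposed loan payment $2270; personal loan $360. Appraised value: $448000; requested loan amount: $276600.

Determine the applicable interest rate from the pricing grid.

8.55%

Credit score 694 ≥ 608; Total monthly debts = (1,250 + 2,090 + 2,270 + 360) = 5,970. Debt-to-income = 5,970/14,150 = 42.2% — meets 45% limit
LTV = 276,600/448,000 = 61.7% ≤ 97%
Row: 694 falls in 653–704. Column: 61.7% falls in 61.01–74%. Rate = 8.55%.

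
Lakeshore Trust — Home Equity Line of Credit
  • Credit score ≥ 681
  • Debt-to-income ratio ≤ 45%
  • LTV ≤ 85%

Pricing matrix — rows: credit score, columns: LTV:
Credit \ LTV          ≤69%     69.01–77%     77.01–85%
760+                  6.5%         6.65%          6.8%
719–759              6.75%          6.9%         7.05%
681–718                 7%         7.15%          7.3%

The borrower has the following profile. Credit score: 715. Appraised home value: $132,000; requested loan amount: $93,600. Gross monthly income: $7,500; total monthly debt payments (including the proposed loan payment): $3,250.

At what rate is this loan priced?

Credit score 715 ≥ 681; DTI: 3,250 ÷ 7,500 = 43.3%, within the 45% cap
LTV = 93,600/132,000 = 70.9% ≤ 85%
Row: 715 falls in 681–718. Column: 70.9% falls in 69.01–77%. Rate = 7.15%.

7.15%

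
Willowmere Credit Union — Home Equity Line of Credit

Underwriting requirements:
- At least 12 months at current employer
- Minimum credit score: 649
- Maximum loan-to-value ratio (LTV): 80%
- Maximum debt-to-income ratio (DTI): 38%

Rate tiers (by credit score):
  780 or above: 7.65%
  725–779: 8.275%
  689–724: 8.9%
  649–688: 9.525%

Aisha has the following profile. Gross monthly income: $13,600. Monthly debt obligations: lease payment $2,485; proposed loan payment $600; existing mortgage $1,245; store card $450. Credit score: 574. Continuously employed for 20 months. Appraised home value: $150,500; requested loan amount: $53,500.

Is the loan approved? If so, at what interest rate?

Credit score 574 < 649 (below minimum)
Total monthly debts = (2,485 + 600 + 1,245 + 450) = 4,780. Debt-to-income = 4,780/13,600 = 35.1% — meets 38% limit
LTV = 53,500/150,500 = 35.5% ≤ 80%
Employment 20 ≥ 12 months
Not all requirements met → denied.

Denied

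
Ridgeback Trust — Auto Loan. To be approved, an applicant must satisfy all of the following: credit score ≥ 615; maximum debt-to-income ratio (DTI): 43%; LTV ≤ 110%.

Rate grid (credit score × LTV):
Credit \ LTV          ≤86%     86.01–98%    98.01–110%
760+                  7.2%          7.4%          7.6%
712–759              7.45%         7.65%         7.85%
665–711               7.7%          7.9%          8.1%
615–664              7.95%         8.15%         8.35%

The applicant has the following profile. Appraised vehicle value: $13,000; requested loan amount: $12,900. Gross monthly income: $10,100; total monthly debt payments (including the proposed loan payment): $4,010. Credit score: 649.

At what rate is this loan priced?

8.35%

Credit score 649 ≥ 615; DTI: 4,010 ÷ 10,100 = 39.7%, within the 43% cap
Loan-to-value = 12,900/13,000 = 99.2% — pass (110% max)
Score 649 is in the 615–664 band; LTV 99.2% is in the 98.01–110% band → 8.35%.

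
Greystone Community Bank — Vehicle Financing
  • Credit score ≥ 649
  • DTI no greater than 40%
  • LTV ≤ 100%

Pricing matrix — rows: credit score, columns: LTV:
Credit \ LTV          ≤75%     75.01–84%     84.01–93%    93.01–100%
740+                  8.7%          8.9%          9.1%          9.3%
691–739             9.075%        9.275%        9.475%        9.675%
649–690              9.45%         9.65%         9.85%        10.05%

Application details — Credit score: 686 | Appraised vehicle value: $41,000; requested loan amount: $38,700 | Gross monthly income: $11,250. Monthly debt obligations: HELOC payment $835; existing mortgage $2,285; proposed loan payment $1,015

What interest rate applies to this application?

10.05%

Credit score 686 ≥ 649; Total monthly debts = (835 + 2,285 + 1,015) = 4,135. DTI = 4,135/11,250 = 36.8% ≤ 40%
LTV = 38,700/41,000 = 94.4% ≤ 100%
Score 686 is in the 649–690 band; LTV 94.4% is in the 93.01–100% band → 10.05%.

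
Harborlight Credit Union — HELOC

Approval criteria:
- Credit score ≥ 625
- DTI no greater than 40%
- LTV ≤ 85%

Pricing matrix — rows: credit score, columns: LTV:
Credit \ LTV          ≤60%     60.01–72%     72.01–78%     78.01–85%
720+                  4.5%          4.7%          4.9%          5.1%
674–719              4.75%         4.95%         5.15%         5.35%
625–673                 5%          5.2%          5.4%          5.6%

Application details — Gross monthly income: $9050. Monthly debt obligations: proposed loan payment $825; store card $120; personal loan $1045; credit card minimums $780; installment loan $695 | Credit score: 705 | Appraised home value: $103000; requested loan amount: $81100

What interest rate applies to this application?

Credit score 705 ≥ 625; Total monthly debts = (825 + 120 + 1,045 + 780 + 695) = 3,465. DTI = 3,465/9,050 = 38.3% ≤ 40%
Loan-to-value = 81,100/103,000 = 78.7% — pass (85% max)
Row: 705 falls in 674–719. Column: 78.7% falls in 78.01–85%. Rate = 5.35%.

5.35%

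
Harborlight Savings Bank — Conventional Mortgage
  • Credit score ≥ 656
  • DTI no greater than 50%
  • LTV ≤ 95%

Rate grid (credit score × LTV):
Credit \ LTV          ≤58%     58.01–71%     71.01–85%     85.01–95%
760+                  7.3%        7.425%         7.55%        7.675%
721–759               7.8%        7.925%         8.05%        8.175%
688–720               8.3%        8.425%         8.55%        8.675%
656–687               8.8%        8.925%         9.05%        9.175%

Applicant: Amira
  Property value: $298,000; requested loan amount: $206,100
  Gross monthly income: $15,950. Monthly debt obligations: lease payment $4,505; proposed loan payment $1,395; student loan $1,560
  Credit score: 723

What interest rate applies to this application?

7.925%

Credit score 723 ≥ 656; Total monthly debts = (4,505 + 1,395 + 1,560) = 7,460. DTI = 7,460/15,950 = 46.8% ≤ 50%
Loan-to-value = 206,100/298,000 = 69.2% — pass (95% max)
Credit 723 → row 721–759; LTV 69.2% → column 58.01–71%. Grid cell → 7.925%.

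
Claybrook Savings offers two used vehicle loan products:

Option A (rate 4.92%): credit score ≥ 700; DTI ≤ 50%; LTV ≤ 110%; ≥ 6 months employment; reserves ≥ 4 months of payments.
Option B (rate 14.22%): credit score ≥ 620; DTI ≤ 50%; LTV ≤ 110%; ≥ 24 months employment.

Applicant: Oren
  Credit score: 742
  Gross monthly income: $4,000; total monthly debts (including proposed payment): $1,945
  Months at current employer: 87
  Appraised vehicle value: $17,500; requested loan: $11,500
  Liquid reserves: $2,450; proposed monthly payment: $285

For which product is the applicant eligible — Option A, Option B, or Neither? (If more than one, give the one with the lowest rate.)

Option A

DTI = 1,945/4,000 = 48.6%.
LTV = 11,500/17,500 = 65.7%.
Reserves = 2,450/285 = 8.6 months.
Option A: score 742 ≥ 700; DTI 48.6% ≤ 50%; LTV 65.7% ≤ 110%; employment 87 ≥ 6 mo; reserves 8.6 ≥ 4 mo → qualifies.
Option B: score 742 ≥ 620; DTI 48.6% ≤ 50%; LTV 65.7% ≤ 110%; employment 87 ≥ 24 mo → qualifies.
Qualifying: Option A, Option B. Lowest rate is 4.92% → Option A.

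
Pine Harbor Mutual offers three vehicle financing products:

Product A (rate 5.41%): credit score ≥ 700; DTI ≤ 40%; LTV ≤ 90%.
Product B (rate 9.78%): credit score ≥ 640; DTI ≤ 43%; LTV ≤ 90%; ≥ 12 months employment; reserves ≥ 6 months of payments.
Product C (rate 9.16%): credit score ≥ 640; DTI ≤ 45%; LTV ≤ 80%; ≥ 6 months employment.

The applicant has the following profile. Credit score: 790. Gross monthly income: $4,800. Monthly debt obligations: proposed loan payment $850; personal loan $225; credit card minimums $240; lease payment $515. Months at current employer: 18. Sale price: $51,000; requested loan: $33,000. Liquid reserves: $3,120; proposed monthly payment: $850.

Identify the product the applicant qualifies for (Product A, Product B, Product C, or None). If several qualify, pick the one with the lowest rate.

Total debts = (850 + 225 + 240 + 515) = 1,830; DTI = 1,830/4,800 = 38.1%.
LTV = 33,000/51,000 = 64.7%.
Reserves = 3,120/850 = 3.7 months.
Product A: score 790 ≥ 700; DTI 38.1% ≤ 40%; LTV 64.7% ≤ 90% → qualifies.
Product B: score 790 ≥ 640; DTI 38.1% ≤ 43%; LTV 64.7% ≤ 90%; employment 18 ≥ 12 mo; reserves 3.7 < 6 mo → does not qualify.
Product C: score 790 ≥ 640; DTI 38.1% ≤ 45%; LTV 64.7% ≤ 80%; employment 18 ≥ 6 mo → qualifies.
Qualifying: Product A, Product C. Lowest rate is 5.41% → Product A.

Product A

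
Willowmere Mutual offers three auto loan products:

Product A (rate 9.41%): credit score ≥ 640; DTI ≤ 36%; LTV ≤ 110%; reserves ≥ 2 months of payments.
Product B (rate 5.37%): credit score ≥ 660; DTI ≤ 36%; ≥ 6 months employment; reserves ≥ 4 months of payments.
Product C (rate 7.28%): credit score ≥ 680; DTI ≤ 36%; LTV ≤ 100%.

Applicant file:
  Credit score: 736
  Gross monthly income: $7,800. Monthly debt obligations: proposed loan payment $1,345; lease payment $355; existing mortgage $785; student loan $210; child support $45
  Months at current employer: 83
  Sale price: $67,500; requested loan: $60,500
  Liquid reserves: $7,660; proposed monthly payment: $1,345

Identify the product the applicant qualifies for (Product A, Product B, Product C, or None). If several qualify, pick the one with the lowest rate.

Product B

Total debts = (1,345 + 355 + 785 + 210 + 45) = 2,740; DTI = 2,740/7,800 = 35.1%.
LTV = 60,500/67,500 = 89.6%.
Reserves = 7,660/1,345 = 5.7 months.
Product A: score 736 ≥ 640; DTI 35.1% ≤ 36%; LTV 89.6% ≤ 110%; reserves 5.7 ≥ 2 mo → qualifies.
Product B: score 736 ≥ 660; DTI 35.1% ≤ 36%; employment 83 ≥ 6 mo; reserves 5.7 ≥ 4 mo → qualifies.
Product C: score 736 ≥ 680; DTI 35.1% ≤ 36%; LTV 89.6% ≤ 100% → qualifies.
Qualifying: Product A, Product B, Product C. Lowest rate is 5.37% → Product B.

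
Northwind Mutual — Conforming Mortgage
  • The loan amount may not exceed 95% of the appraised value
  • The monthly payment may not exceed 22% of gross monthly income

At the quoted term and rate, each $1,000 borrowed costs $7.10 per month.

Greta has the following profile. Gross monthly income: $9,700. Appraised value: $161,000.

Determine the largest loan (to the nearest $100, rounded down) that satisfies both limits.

$152,900

Payment cap: 22% × $9,700 = $2,134/month.
At $7.10 per $1,000, that supports 2,134/7.10 × 1,000 ≈ $300,563 → $300,500.
LTV cap: 95% × $161,000 = $152,950 → $152,900.
Binding constraint: loan-to-value.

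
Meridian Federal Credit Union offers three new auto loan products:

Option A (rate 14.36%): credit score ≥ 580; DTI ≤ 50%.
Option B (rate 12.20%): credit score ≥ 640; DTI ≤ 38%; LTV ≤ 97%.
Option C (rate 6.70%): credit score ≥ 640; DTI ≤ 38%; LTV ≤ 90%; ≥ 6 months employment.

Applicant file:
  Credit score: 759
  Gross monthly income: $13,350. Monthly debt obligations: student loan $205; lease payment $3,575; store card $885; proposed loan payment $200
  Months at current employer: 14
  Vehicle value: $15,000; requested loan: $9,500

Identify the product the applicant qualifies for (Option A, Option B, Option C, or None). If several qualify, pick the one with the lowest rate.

Total debts = (205 + 3,575 + 885 + 200) = 4,865; DTI = 4,865/13,350 = 36.4%.
LTV = 9,500/15,000 = 63.3%.
Option A: score 759 ≥ 580; DTI 36.4% ≤ 50% → qualifies.
Option B: score 759 ≥ 640; DTI 36.4% ≤ 38%; LTV 63.3% ≤ 97% → qualifies.
Option C: score 759 ≥ 640; DTI 36.4% ≤ 38%; LTV 63.3% ≤ 90%; employment 14 ≥ 6 mo → qualifies.
Qualifying: Option A, Option B, Option C. Lowest rate is 6.70% → Option C.

Option C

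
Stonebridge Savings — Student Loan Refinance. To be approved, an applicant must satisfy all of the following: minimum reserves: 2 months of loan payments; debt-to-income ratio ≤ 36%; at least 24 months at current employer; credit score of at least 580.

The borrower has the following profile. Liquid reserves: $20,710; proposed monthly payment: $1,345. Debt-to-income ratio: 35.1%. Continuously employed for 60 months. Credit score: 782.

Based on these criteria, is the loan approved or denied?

Approved

Reserves: 20,710 ÷ 1,345 = 15.4 months (meets 2-month minimum)
DTI 35.1% is within the 36% limit
Employment 60 ≥ 24 months
Credit score 782 ≥ 580 (meets)
All criteria satisfied.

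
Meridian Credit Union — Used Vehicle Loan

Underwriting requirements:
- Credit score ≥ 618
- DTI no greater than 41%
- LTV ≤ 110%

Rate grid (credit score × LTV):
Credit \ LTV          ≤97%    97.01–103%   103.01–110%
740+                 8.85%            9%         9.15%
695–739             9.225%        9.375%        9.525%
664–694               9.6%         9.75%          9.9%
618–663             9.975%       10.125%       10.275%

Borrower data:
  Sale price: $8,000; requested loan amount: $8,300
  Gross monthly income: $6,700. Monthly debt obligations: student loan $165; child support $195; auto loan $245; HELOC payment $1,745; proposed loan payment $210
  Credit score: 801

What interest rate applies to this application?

9.15%

Credit score 801 ≥ 618; Total monthly debts = (165 + 195 + 245 + 1,745 + 210) = 2,560. DTI = 2,560/6,700 = 38.2% ≤ 41%
LTV = 8,300/8,000 = 103.8% ≤ 110%
Row: 801 falls in 740+. Column: 103.8% falls in 103.01–110%. Rate = 9.15%.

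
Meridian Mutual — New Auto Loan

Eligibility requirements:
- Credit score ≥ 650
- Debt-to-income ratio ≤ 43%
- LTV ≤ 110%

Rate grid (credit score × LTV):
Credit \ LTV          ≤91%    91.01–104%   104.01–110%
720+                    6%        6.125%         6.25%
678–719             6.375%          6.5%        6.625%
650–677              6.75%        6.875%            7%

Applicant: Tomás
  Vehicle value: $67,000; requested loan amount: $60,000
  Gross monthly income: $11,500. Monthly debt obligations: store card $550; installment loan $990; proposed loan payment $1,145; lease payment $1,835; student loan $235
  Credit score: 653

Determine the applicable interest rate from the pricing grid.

Credit score 653 ≥ 650; Total monthly debts = (550 + 990 + 1,145 + 1,835 + 235) = 4,755. Debt-to-income = 4,755/11,500 = 41.3% — meets 43% limit
Loan-to-value = 60,000/67,000 = 89.6% — pass (110% max)
Score 653 is in the 650–677 band; LTV 89.6% is in the ≤91% band → 6.75%.

6.75%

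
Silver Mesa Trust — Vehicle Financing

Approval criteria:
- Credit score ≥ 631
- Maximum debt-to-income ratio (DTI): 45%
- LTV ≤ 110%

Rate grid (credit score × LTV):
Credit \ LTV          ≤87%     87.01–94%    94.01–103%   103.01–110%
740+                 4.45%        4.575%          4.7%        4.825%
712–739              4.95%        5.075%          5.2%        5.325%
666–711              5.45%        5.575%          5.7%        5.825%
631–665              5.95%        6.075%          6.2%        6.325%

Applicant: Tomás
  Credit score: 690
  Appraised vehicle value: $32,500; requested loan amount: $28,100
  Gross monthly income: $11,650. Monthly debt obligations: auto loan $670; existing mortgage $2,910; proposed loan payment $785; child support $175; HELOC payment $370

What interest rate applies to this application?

5.45%

Credit score 690 ≥ 631; Total monthly debts = (670 + 2,910 + 785 + 175 + 370) = 4,910. DTI: 4,910 ÷ 11,650 = 42.1%, within the 45% cap
LTV: 28,100 ÷ 32,500 = 86.5%, within 110% cap
Credit 690 → row 666–711; LTV 86.5% → column ≤87%. Grid cell → 5.45%.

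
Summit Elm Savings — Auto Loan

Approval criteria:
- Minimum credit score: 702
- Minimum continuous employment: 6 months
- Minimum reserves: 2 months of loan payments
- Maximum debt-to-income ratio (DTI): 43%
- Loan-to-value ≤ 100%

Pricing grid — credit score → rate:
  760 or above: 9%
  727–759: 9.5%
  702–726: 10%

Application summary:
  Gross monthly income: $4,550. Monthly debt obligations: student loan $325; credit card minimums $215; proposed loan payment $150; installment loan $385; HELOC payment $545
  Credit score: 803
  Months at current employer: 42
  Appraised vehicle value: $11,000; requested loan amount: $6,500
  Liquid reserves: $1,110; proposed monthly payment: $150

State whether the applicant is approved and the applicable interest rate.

Approved at 9%

Credit score 803 ≥ 702 (meets minimum)
LTV: 6,500 ÷ 11,000 = 59.1%, within 100% cap
Employment 42 ≥ 6 months
Liquid reserves cover 1,110/150 = 7.4 months — ≥ 2 required
Total monthly debts = (325 + 215 + 150 + 385 + 545) = 1,620. Debt-to-income = 1,620/4,550 = 35.6% — meets 43% limit
All requirements met. Score 803 falls in the 760 or above tier → 9%.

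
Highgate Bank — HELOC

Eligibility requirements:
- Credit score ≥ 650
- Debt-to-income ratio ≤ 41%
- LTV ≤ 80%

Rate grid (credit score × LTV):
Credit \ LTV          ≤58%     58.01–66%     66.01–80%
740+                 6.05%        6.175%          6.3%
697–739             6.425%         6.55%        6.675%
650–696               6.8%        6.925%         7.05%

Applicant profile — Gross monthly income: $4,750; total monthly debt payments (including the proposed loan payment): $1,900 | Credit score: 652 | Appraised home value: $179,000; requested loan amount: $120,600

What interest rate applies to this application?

Credit score 652 ≥ 650; DTI = 1,900/4,750 = 40% ≤ 41%
LTV: 120,600 ÷ 179,000 = 67.4%, within 80% cap
Row: 652 falls in 650–696. Column: 67.4% falls in 66.01–80%. Rate = 7.05%.

7.05%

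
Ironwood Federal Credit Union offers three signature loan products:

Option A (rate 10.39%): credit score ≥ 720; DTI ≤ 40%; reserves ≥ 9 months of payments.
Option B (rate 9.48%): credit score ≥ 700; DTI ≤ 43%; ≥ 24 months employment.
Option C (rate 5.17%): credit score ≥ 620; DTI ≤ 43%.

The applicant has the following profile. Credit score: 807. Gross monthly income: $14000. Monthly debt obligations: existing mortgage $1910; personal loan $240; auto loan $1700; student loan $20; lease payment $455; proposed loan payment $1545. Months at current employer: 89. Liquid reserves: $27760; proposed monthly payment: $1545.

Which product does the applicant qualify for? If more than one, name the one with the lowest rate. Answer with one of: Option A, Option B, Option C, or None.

Total debts = (1,910 + 240 + 1,700 + 20 + 455 + 1,545) = 5,870; DTI = 5,870/14,000 = 41.9%.
Reserves = 27,760/1,545 = 18.0 months.
Option A: score 807 ≥ 720; DTI 41.9% > 40%; reserves 18.0 ≥ 9 mo → does not qualify.
Option B: score 807 ≥ 700; DTI 41.9% ≤ 43%; employment 89 ≥ 24 mo → qualifies.
Option C: score 807 ≥ 620; DTI 41.9% ≤ 43% → qualifies.
Qualifying: Option B, Option C. Lowest rate is 5.17% → Option C.

Option C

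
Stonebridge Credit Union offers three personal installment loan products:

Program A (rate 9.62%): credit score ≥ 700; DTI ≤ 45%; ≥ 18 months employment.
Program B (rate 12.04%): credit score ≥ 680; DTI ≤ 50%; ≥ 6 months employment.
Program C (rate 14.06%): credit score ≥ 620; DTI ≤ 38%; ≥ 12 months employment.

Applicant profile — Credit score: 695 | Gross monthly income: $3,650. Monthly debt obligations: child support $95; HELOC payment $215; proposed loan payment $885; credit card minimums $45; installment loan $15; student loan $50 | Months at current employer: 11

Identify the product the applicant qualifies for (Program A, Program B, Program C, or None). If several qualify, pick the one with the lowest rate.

Program B

Total debts = (95 + 215 + 885 + 45 + 15 + 50) = 1,305; DTI = 1,305/3,650 = 35.8%.
Program A: score 695 < 700; DTI 35.8% ≤ 45%; employment 11 < 18 mo → does not qualify.
Program B: score 695 ≥ 680; DTI 35.8% ≤ 50%; employment 11 ≥ 6 mo → qualifies.
Program C: score 695 ≥ 620; DTI 35.8% ≤ 38%; employment 11 < 12 mo → does not qualify.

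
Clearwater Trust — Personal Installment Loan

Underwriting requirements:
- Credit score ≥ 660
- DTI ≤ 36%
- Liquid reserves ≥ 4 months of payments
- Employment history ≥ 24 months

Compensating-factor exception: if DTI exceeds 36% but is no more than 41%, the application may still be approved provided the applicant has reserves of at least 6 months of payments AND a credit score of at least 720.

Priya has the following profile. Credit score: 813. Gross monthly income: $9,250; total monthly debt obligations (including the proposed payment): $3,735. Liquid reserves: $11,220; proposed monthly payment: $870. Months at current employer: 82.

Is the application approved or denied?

Credit score 813 ≥ 660 (meets base)
DTI = 3,735/9,250 = 40.4% > 36% — standard DTI limit exceeded.
Liquid reserves cover 11,220/870 = 12.9 months — ≥ 4 required
Employment 82 ≥ 24 months
40.4% falls in the override range (36%–41%), so the compensating-factor test applies.
Reserves 12.9 ≥ 6 months; credit score 813 ≥ 720.
Both override conditions satisfied; DTI exception granted.

Approved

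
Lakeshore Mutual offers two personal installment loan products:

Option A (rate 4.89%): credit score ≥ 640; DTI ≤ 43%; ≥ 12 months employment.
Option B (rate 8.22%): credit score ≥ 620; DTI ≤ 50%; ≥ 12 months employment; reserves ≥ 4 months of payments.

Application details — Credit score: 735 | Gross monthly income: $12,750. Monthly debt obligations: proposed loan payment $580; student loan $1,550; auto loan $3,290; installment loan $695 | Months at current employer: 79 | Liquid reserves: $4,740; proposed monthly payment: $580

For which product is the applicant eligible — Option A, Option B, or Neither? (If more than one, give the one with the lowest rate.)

Total debts = (580 + 1,550 + 3,290 + 695) = 6,115; DTI = 6,115/12,750 = 48%.
Reserves = 4,740/580 = 8.2 months.
Option A: score 735 ≥ 640; DTI 48% > 43%; employment 79 ≥ 12 mo → does not qualify.
Option B: score 735 ≥ 620; DTI 48% ≤ 50%; employment 79 ≥ 12 mo; reserves 8.2 ≥ 4 mo → qualifies.

Option B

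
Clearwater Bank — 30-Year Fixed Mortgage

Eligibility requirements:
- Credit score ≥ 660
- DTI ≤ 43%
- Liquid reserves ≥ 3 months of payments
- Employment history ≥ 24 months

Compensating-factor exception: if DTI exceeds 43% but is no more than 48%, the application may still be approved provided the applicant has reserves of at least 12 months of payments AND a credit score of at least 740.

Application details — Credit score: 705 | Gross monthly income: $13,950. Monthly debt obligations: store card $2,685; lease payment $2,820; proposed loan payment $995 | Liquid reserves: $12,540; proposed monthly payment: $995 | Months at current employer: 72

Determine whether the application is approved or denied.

Denied

Credit score 705 ≥ 660 (meets base)
Total debts = (2,685 + 2,820 + 995) = 6,500. DTI: 6,500 ÷ 13,950 = 46.6%, over the 43% base limit.
Reserves: 12,540 ÷ 995 = 12.6 months (meets 3-month minimum)
Employment 72 ≥ 24 months
46.6% falls in the override range (43%–48%), so the compensating-factor test applies.
Reserves 12.6 ≥ 12 months; credit score 705 < 740.
Override conditions not both satisfied; exception does not apply.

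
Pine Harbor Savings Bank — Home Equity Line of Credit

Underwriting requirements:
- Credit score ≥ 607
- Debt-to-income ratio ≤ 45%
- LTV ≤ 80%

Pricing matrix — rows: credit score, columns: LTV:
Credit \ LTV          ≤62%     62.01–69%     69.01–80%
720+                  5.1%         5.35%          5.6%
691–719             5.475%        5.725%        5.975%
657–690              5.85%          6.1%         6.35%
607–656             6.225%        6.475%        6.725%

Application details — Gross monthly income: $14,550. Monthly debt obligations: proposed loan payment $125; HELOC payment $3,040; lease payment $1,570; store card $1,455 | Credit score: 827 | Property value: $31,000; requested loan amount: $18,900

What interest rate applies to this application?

5.1%

Credit score 827 ≥ 607; Total monthly debts = (125 + 3,040 + 1,570 + 1,455) = 6,190. DTI = 6,190/14,550 = 42.5% ≤ 45%
Loan-to-value = 18,900/31,000 = 61% — pass (80% max)
Row: 827 falls in 720+. Column: 61% falls in ≤62%. Rate = 5.1%.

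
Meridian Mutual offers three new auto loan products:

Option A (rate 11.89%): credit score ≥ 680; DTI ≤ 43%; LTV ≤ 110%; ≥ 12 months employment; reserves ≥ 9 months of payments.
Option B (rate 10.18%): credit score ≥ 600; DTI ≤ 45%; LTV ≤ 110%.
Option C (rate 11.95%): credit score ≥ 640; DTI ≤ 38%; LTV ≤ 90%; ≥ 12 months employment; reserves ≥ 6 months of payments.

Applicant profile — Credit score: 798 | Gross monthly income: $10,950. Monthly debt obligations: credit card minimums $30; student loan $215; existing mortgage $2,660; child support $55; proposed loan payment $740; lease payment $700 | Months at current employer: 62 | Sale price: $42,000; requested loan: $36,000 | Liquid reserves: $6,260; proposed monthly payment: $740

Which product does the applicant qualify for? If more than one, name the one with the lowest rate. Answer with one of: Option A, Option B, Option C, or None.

Option B

Total debts = (30 + 215 + 2,660 + 55 + 740 + 700) = 4,400; DTI = 4,400/10,950 = 40.2%.
LTV = 36,000/42,000 = 85.7%.
Reserves = 6,260/740 = 8.5 months.
Option A: score 798 ≥ 680; DTI 40.2% ≤ 43%; LTV 85.7% ≤ 110%; employment 62 ≥ 12 mo; reserves 8.5 < 9 mo → does not qualify.
Option B: score 798 ≥ 600; DTI 40.2% ≤ 45%; LTV 85.7% ≤ 110% → qualifies.
Option C: score 798 ≥ 640; DTI 40.2% > 38%; LTV 85.7% ≤ 90%; employment 62 ≥ 12 mo; reserves 8.5 ≥ 6 mo → does not qualify.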